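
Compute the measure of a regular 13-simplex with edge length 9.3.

Volume = 9.3^13 · √(14/2^13) / 13! ≈ 25.8444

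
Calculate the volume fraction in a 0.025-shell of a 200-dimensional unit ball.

V(inner)/V(outer) = ((1-0.025)/1)^200 ≈ 0.006323, so the shell fraction is 0.993677.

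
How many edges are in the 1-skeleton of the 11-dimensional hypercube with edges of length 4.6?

An n-cube has n·2^(n-1) edges. With n = 11: 11·1024 = 11264.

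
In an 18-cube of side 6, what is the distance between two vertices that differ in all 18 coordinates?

d = √(6² + 6² + ... + 6²) [18 terms] = √(18·6²) = 6√18 ≈ 25.4558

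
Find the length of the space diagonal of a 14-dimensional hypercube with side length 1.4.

d = √(1.4² + 1.4² + ... + 1.4²) [14 terms] = √(14·1.4²) = 1.4√14 ≈ 5.23832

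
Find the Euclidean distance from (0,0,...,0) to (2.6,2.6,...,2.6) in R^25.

Diagonal = √25 · 2.6 = 13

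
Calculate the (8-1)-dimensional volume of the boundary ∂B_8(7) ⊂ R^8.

|∂B_8(7)| = 823543·π^4/3 ≈ 2.67402e+07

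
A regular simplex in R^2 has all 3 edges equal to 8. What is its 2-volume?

Area = (√3/4) · 8² = 27.7128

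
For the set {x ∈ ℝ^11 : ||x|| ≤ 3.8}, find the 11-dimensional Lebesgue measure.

Volume = π^{11/2}·(3.8)^11/Γ(13/2) ≈ 4.49495e+06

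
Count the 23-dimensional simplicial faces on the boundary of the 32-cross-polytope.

Each 23-face is the convex hull of 24 vertices, one chosen as ±e_i from each of 24 distinct axes: 2^24·C(32,24) = 176467791052800.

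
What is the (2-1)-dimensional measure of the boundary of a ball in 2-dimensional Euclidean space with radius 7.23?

S = n·V_n(r)/r = 2·V_2(7.23)/7.23 (volume-to-surface relation), giving 2πr = 2π·7.23 ≈ 45.4274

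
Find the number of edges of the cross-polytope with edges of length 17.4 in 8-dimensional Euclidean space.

Number of 1-faces = 2^(1+1) · C(8,1+1) = 4 · 28 = 112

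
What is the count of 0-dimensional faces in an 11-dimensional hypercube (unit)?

f_0(11-cube) = (11 choose 0) · 2^11 = 2048.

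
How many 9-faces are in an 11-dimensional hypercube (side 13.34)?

Number of 9-faces = C(11,9) · 2^(11-9) = 55 · 4 = 220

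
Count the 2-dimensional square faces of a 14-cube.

Choose 2 of 14 axes to span the face (C(14,2) = 91 ways), then fix each of the remaining 12 coordinates at one of its two extreme values (2^12 = 4096 ways): 91·4096 = 372736.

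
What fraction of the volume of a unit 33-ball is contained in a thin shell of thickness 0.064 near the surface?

Shell fraction = 1 - (1-0.064)^33 ≈ 0.887254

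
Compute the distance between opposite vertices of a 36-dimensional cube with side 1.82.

d = √(1.82² + 1.82² + ... + 1.82²) [36 terms] = √(36·1.82²) = 1.82√36 = 10.92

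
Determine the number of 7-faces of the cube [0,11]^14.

f_7(14-cube) = (14 choose 7) · 2^7 = 439296.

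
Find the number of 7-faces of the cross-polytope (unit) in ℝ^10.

Each 7-face is the convex hull of 8 vertices, one chosen as ±e_i from each of 8 distinct axes: 2^8·C(10,8) = 11520.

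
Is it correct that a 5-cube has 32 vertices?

True. The 5-cube has 2^5 = 32 vertices.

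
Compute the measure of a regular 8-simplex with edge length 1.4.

For a regular n-simplex with edge a, V = (a^n / n!)·√((n+1)/2^n). With a=1.4, n=8: V ≈ 6.86286e-05.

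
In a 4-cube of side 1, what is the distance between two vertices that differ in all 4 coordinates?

||(1,1,...,1)|| = √(4)·1 = 2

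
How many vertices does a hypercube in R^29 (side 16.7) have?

An n-cube has 2^n vertices; for n = 29 that is 2^29 = 536870912.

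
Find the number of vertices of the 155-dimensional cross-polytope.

The vertices are ±e_1, ..., ±e_155, so there are 2·155 = 310.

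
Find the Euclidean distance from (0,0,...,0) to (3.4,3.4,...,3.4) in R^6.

d = √(3.4² + 3.4² + ... + 3.4²) [6 terms] = √(6·3.4²) = 3.4√6 ≈ 8.32827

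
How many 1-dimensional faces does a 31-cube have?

f_1(31-cube) = (31 choose 1) · 2^30 = 33285996544.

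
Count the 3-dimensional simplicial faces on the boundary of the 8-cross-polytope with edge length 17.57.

Each 3-face is the convex hull of 4 vertices, one chosen as ±e_i from each of 4 distinct axes: 2^4·C(8,4) = 1120.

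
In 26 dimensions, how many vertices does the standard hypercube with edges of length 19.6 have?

The 26-cube has 2^26 = 67108864 vertices.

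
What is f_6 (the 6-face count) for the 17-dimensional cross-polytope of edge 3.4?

Number of 6-faces = 2^(6+1) · C(17,6+1) = 128 · 19448 = 2489344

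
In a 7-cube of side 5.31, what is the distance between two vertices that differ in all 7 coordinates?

Diagonal = √7 · 5.31 ≈ 14.0489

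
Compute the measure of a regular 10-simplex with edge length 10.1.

For a regular n-simplex with edge a, V = (a^n / n!)·√((n+1)/2^n). With a=10.1, n=10: V ≈ 315.498.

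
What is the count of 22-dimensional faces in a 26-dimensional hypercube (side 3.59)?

Choose 22 of 26 axes to span the face (C(26,22) = 14950 ways), then fix each of the remaining 4 coordinates at one of its two extreme values (2^4 = 16 ways): 14950·16 = 239200.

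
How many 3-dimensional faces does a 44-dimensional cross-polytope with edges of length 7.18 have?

An n-cross-polytope has 2^(k+1)·C(n,k+1) k-faces. Here 2^4·C(44,4) = 16·135751 = 2172016.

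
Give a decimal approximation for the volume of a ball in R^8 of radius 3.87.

V_8(3.87) = π^(8/2) · (3.87)^8 / Γ(8/2 + 1) ≈ 204210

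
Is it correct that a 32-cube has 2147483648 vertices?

False. The 32-cube has 2^32 = 4294967296 vertices.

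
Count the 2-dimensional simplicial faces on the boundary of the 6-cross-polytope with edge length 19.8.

Number of 2-faces = 2^(2+1) · C(6,2+1) = 8 · 20 = 160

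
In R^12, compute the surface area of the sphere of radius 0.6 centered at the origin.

S_12(0.6) = 2·π^(12/2)·(0.6)^11 / Γ(12/2) ≈ 0.0581315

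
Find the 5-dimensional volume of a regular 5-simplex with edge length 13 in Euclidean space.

V = (13^5 / 5!) · √((5+1) / 2^5) ≈ 1339.79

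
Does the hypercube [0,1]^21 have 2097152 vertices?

True. The 21-cube has 2^21 = 2097152 vertices.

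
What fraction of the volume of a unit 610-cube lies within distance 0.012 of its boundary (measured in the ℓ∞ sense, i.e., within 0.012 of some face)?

Shell fraction = 1 - (1-0.024)^610 ≈ 0.9999996332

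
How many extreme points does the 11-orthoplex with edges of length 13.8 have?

The 11-dimensional cross-polytope has 2n = 2·11 = 22 vertices.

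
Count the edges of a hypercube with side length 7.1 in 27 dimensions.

An n-cube has n·2^(n-1) edges. With n = 27: 27·67108864 = 1811939328.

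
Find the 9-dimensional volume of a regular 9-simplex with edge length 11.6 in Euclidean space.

V_9 = √(10) · 11.6^9 / (9! · 2^(9/2)) ≈ 1464.62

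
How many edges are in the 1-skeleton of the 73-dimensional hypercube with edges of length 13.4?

Number of 1-faces = C(73,1)·2^(73-1) = 73·4722366482869645213696 = 344732753249484100599808.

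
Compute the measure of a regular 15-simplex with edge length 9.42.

Volume = 9.42^15 · √(16/2^15) / 15! ≈ 6.89603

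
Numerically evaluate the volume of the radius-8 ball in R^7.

V = 33554432·π^3/105 ≈ 9.90855e+06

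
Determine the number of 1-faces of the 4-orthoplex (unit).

An n-cross-polytope has 2^(k+1)·C(n,k+1) k-faces. Here 2^2·C(4,2) = 4·6 = 24.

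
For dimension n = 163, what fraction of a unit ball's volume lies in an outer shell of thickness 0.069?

1 - (1-0.069)^163 ≈ 0.999991 ≈ 99.999131%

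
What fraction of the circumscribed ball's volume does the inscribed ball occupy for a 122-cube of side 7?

V_in/V_out = n^(-n/2) = 122^(-122/2) ≈ 5.39573e-128.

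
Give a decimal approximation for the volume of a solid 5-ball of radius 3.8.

Volume = π^{5/2}·(3.8)^5/Γ(7/2) ≈ 4170.77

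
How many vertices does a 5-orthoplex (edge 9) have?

An n-cross-polytope has 2^(k+1)·C(n,k+1) k-faces. Here 2^1·C(5,1) = 2·5 = 10.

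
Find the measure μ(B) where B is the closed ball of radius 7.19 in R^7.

V_7(7.19) = π^(7/2) · (7.19)^7 / Γ(7/2 + 1) ≈ 4.69335e+06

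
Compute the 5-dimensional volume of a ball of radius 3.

V = 648·π^2/5 ≈ 1279.1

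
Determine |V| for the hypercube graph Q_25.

The 25-cube has 2^25 = 33554432 vertices.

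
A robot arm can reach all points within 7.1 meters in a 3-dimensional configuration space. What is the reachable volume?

The n-ball volume is π^(n/2)·r^n/Γ(n/2+1). With n=3, r=7.1: V ≈ 1499.21.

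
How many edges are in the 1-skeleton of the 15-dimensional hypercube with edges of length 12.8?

Number of 1-faces = C(15,1)·2^(15-1) = 15·16384 = 245760.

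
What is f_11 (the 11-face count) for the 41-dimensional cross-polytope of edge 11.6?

Each 11-face is the convex hull of 12 vertices, one chosen as ±e_i from each of 12 distinct axes: 2^12·C(41,12) = 32352890552320.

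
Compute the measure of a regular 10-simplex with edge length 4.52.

V_10 = √(11) · 4.52^10 / (10! · 2^(10/2)) ≈ 0.101664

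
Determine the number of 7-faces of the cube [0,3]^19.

Choose 7 of 19 axes to span the face (C(19,7) = 50388 ways), then fix each of the remaining 12 coordinates at one of its two extreme values (2^12 = 4096 ways): 50388·4096 = 206389248.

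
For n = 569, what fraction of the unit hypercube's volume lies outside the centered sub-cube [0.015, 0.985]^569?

Shell fraction = 1 - (1-0.03)^569 ≈ 0.9999999703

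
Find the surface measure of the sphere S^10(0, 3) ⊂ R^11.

S_11(3) = 2·π^(11/2)·(3)^10 / Γ(11/2) = 139968·π^5/35 ≈ 1.2238e+06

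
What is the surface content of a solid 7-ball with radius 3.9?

|∂B_7(3.9)| ≈ 116377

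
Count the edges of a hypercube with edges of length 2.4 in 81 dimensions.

An n-cube has n·2^(n-1) edges. With n = 81: 81·1208925819614629174706176 = 97922991388784963151200256.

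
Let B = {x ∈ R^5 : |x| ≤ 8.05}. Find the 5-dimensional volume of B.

Volume = π^{5/2}·(8.05)^5/Γ(7/2) ≈ 177942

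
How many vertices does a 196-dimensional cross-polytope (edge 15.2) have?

Number of vertices = 2n = 392.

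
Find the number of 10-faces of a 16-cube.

An n-cube has C(n,k)·2^(n-k) k-faces. Here C(16,10)·2^6 = 8008·64 = 512512.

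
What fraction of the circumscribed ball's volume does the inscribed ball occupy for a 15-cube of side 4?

The radii are 4/2 and 4√15/2, so the volume ratio is (1/√15)^15 = 15^{-15/2} ≈ 1.51118e-09.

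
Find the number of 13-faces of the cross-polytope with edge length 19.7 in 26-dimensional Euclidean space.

An n-cross-polytope has 2^(k+1)·C(n,k+1) k-faces. Here 2^14·C(26,14) = 16384·9657700 = 158231756800.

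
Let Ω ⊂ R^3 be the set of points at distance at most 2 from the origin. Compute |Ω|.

V_3(2) = π^(3/2) · (2)^3 / Γ(3/2 + 1) = 32·π/3 ≈ 33.5103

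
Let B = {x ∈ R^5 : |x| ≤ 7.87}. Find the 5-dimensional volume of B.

V_5(7.87) = π^(5/2) · (7.87)^5 / Γ(5/2 + 1) ≈ 158918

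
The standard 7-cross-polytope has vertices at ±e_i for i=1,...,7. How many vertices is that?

The vertices are ±e_1, ..., ±e_7, so there are 2·7 = 14.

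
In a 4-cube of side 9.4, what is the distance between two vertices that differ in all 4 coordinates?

The space diagonal of an n-cube of side s is s√n. Here 9.4·√4 = 18.8.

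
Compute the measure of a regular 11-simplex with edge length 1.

Volume = 1^11 · √(12/2^11) / 11! ≈ 1.91765e-09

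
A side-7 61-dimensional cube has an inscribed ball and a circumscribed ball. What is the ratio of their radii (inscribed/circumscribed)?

For an n-cube of any side s, the inradius is s/2 and the circumradius is s√n/2, so the ratio is 1/√61 ≈ 0.128037.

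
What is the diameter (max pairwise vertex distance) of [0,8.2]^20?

Diagonal = √20 · 8.2 ≈ 36.6715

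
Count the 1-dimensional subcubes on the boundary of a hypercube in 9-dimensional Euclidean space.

An n-cube has C(n,k)·2^(n-k) k-faces. Here C(9,1)·2^8 = 9·256 = 2304.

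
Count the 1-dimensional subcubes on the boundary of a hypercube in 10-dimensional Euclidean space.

An n-cube has C(n,k)·2^(n-k) k-faces. Here C(10,1)·2^9 = 10·512 = 5120.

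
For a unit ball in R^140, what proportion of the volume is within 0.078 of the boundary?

1 - (1-0.078)^140 ≈ 0.999988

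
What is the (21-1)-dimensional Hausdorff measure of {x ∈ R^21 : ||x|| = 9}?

The surface area of an n-ball is 2π^(n/2) r^(n-1) / Γ(n/2). For n=21, r=9: 307393813088254199808·π^10/8083075 ≈ 3.56137e+18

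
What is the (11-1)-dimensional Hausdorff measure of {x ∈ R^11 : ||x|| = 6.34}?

S_11(6.34) = 2·π^(11/2)·(6.34)^10 / Γ(11/2) ≈ 2.17465e+09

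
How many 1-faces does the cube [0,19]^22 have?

An n-cube has n·2^(n-1) edges. With n = 22: 22·2097152 = 46137344.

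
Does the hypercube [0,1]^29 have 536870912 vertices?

True. The 29-cube has 2^29 = 536870912 vertices.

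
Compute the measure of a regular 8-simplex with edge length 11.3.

Volume = 11.3^8 · √(9/2^8) / 8! ≈ 1236.26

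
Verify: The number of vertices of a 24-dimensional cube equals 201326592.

False. The 24-cube has 2^24 = 16777216 vertices.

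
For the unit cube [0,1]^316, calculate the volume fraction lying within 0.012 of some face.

Shell fraction = 1 - (1-0.024)^316 ≈ 0.999536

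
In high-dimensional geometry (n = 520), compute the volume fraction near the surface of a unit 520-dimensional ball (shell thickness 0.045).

1 - (1-0.045)^520 ≈ 1 - 3.997e-11 ≈ (100 - 4e-09)%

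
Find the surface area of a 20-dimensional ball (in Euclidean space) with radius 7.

|∂B_20(7)| = 1628413597910449·π^10/25920 ≈ 5.8834e+15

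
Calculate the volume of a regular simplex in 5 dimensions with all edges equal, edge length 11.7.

For a regular n-simplex with edge a, V = (a^n / n!)·√((n+1)/2^n). With a=11.7, n=5: V ≈ 791.132.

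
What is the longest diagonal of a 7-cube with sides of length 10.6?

||(10.6,10.6,...,10.6)|| = √(7)·10.6 ≈ 28.045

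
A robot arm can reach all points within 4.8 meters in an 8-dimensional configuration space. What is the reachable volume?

The n-ball volume is π^(n/2)·r^n/Γ(n/2+1). With n=8, r=4.8: V ≈ 1.14372e+06.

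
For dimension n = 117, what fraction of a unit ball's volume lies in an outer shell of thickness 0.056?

1 - (1-0.056)^117 ≈ 0.99882 ≈ 99.88%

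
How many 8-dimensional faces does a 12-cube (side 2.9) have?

An n-cube has C(n,k)·2^(n-k) k-faces. Here C(12,8)·2^4 = 495·16 = 7920.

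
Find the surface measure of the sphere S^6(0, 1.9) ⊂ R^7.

S = n·V_n(r)/r = 7·V_7(1.9)/1.9 (volume-to-surface relation), giving 1555.97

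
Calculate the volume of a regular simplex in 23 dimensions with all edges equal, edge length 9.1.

For a regular n-simplex with edge a, V = (a^n / n!)·√((n+1)/2^n). With a=9.1, n=23: V ≈ 0.000747684.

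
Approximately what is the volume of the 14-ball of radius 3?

The n-ball volume is π^(n/2)·r^n/Γ(n/2+1). With n=14, r=3: V = 531441·π^7/560 ≈ 2.86626e+06.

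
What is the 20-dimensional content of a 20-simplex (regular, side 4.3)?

For a regular n-simplex with edge a, V = (a^n / n!)·√((n+1)/2^n). With a=4.3, n=20: V ≈ 8.59121e-09.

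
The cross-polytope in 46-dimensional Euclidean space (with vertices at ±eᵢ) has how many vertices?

The 46-dimensional cross-polytope has 2n = 2·46 = 92 vertices.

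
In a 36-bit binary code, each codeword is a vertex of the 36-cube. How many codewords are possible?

Number of vertices = 2^36 = 68719476736.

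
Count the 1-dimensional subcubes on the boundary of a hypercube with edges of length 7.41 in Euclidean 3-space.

f_1(3-cube) = (3 choose 1) · 2^2 = 12.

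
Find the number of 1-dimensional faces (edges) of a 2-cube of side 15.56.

The 2-cube has n·2^(n-1) = 2·2^1 = 2·2 = 4 edges.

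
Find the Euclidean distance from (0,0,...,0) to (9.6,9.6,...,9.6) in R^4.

Diagonal = √4 · 9.6 = 19.2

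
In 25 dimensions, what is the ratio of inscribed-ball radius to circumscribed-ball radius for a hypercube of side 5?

r_in = 5/2 (half the side); r_out = 5√25/2 (half the diagonal). Ratio = 1/√25 ≈ 0.2.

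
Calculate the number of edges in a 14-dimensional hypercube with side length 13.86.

The 14-cube has n·2^(n-1) = 14·2^13 = 14·8192 = 114688 edges.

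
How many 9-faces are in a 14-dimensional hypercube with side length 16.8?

f_9(14-cube) = (14 choose 9) · 2^5 = 64064.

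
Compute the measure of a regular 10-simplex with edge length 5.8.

For a regular n-simplex with edge a, V = (a^n / n!)·√((n+1)/2^n). With a=5.8, n=10: V ≈ 1.23045.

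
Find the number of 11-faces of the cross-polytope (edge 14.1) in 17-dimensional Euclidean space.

Each 11-face is the convex hull of 12 vertices, one chosen as ±e_i from each of 12 distinct axes: 2^12·C(17,12) = 25346048.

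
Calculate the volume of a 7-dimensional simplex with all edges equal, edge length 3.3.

Volume = 3.3^7 · √(8/2^7) / 7! ≈ 0.211401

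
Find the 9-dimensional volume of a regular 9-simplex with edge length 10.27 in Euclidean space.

V_9 = √(10) · 10.27^9 / (9! · 2^(9/2)) ≈ 489.481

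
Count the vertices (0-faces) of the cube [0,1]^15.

Number of vertices = 2^15 = 32768.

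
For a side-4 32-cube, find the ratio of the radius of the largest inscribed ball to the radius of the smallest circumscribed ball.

For an n-cube of any side s, the inradius is s/2 and the circumradius is s√n/2, so the ratio is 1/√32 ≈ 0.176777.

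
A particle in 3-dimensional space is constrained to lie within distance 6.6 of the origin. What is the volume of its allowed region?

V_3(6.6) = π^(3/2) · (6.6)^3 / Γ(3/2 + 1) ≈ 1204.26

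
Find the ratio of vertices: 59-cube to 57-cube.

The 59-cube has 2^59 = 576460752303423488 vertices. The 57-cube has 2^57 = 144115188075855872 vertices. Ratio: 576460752303423488/144115188075855872 = 4.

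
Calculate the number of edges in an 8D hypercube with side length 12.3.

Each of the 2^8 = 256 vertices has degree 8; total edges = 8·2^8/2 = 1024.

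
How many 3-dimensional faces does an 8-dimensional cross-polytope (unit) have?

f_3(8-orthoplex) = 2^4 · (8 choose 4) = 1120.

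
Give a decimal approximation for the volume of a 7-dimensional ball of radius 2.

Volume = π^{7/2}·(2)^7/Γ(9/2) = 2048·π^3/105 ≈ 604.77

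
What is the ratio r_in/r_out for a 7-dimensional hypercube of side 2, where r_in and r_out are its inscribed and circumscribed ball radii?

r_in = 2/2 (half the side); r_out = 2√7/2 (half the diagonal). Ratio = 1/√7 ≈ 0.377964.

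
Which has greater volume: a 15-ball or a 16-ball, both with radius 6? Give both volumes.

V_15(6) ≈ 1.79349e+11. V_16(6) ≈ 6.63894e+11. The 16-ball is larger.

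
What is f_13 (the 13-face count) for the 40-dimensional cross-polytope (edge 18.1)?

Number of 13-faces = 2^(13+1) · C(40,13+1) = 16384 · 23206929840 = 380222338498560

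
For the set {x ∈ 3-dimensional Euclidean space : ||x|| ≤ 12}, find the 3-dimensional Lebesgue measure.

V_3(12) = π^(3/2) · (12)^3 / Γ(3/2 + 1) = 2304·π ≈ 7238.23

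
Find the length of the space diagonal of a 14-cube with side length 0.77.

Diagonal = √14 · 0.77 ≈ 2.88108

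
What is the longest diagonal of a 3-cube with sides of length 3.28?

||(3.28,3.28,...,3.28)|| = √(3)·3.28 ≈ 5.68113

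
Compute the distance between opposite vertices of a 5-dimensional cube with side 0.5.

||(0.5,0.5,...,0.5)|| = √(5)·0.5 ≈ 1.11803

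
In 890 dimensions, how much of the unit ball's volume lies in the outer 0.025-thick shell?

V(inner)/V(outer) = ((1-0.025)/1)^890 ≈ 1.637e-10, so the shell fraction is 1 - 1.637e-10.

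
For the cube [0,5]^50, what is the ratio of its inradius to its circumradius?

r_in / r_out = (5/2) / (5√50/2) = 1/√50 ≈ 0.141421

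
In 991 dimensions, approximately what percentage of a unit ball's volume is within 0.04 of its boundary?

1 - (1-0.04)^991 ≈ 1 - 2.696e-18 ≈ 100.000000%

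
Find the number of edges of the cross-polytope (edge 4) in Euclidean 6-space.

Each 1-face is the convex hull of 2 vertices, one chosen as ±e_i from each of 2 distinct axes: 2^2·C(6,2) = 60.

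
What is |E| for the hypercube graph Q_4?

Each of the 2^4 = 16 vertices has degree 4; total edges = 4·2^4/2 = 32.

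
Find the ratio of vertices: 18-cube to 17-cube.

The 18-cube has 2^18 = 262144 vertices. The 17-cube has 2^17 = 131072 vertices. Ratio: 262144/131072 = 2.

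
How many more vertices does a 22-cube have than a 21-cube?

The 22-cube has 2^22 = 4194304 vertices. The 21-cube has 2^21 = 2097152 vertices. Difference: 4194304 - 2097152 = 2097152.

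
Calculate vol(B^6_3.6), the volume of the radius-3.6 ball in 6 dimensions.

Volume = π^{6/2}·(3.6)^6/Γ(4) ≈ 11249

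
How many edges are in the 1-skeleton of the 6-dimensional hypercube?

An n-cube has n·2^(n-1) edges. With n = 6: 6·32 = 192.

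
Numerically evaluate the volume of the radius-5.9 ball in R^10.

V_10(5.9) = π^(10/2) · (5.9)^10 / Γ(10/2 + 1) ≈ 1.30343e+08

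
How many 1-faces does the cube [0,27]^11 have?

Each of the 2^11 = 2048 vertices has degree 11; total edges = 11·2^11/2 = 11264.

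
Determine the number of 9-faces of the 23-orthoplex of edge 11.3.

Each 9-face is the convex hull of 10 vertices, one chosen as ±e_i from each of 10 distinct axes: 2^10·C(23,10) = 1171523584.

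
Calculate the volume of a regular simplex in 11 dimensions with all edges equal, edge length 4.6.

V_11 = √(12) · 4.6^11 / (11! · 2^(11/2)) ≈ 0.0374202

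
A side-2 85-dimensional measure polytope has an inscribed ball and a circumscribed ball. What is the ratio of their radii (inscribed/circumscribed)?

r_in = 2/2 (half the side); r_out = 2√85/2 (half the diagonal). Ratio = 1/√85 ≈ 0.108465.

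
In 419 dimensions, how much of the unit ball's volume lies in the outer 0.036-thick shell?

Shell fraction = 1 - (1-0.036)^419 ≈ 0.9999997871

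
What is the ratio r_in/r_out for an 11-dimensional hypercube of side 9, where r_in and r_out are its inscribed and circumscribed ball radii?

r_in / r_out = (9/2) / (9√11/2) = 1/√11 ≈ 0.301511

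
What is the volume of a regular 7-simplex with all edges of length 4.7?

V = (4.7^7 / 7!) · √((7+1) / 2^7) ≈ 2.51301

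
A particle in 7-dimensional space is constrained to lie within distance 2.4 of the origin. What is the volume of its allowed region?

Volume = π^{7/2}·(2.4)^7/Γ(9/2) ≈ 2167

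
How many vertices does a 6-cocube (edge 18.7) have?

Number of 0-faces = 2^(0+1) · C(6,0+1) = 2 · 6 = 12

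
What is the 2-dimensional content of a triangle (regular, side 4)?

Area = (√3/4) · 4² = 6.9282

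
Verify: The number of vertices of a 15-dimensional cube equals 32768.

True. The 15-cube has 2^15 = 32768 vertices.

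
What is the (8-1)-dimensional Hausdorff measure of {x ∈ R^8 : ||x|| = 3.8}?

S = n·V_n(r)/r = 8·V_8(3.8)/3.8 (volume-to-surface relation), giving 371504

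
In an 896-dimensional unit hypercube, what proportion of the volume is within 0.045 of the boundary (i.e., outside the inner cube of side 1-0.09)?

Shell fraction = 1 - (1-0.09)^896 ≈ 1 - 2e-37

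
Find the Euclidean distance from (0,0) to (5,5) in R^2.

d = √(5² + 5² + ... + 5²) [2 terms] = √(2·5²) = 5√2 ≈ 7.07107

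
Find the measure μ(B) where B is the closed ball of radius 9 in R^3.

The n-ball volume is π^(n/2)·r^n/Γ(n/2+1). With n=3, r=9: V = 972·π ≈ 3053.63.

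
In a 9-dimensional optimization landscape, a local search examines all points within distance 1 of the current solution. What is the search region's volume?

V = 32·π^4/945 ≈ 3.29851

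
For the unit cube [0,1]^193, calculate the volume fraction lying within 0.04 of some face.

Shell fraction = 1 - (1-0.08)^193 ≈ 0.9999998974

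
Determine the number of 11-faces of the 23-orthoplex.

Number of 11-faces = 2^(11+1) · C(23,11+1) = 4096 · 1352078 = 5538111488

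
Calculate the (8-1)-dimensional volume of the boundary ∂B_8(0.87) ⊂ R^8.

S = n·V_n(r)/r = 8·V_8(0.87)/0.87 (volume-to-surface relation), giving 12.2493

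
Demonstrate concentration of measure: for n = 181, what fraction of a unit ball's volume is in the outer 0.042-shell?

1 - (1-0.042)^181 ≈ 0.999576 ≈ 99.9576%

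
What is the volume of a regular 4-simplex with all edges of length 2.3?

For a regular n-simplex with edge a, V = (a^n / n!)·√((n+1)/2^n). With a=2.3, n=4: V ≈ 0.651816.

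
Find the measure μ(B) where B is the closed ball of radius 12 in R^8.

V = 17915904·π^4 ≈ 1.74517e+09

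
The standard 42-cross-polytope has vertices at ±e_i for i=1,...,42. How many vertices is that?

Number of vertices = 2n = 84.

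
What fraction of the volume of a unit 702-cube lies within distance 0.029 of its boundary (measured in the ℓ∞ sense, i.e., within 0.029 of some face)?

1 - (1 - 2·0.029)^702 = 1 - 0.942^702 ≈ 1 - 6.078e-19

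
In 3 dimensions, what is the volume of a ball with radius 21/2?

The n-ball volume is π^(n/2)·r^n/Γ(n/2+1). With n=3, r=21/2: V = 3087·π/2 ≈ 4849.05.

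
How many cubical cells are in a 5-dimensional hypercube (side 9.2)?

An n-cube has C(n,k)·2^(n-k) k-faces. Here C(5,3)·2^2 = 10·4 = 40.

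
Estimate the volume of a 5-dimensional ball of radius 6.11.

V_5(6.11) = π^(5/2) · (6.11)^5 / Γ(5/2 + 1) ≈ 44823.4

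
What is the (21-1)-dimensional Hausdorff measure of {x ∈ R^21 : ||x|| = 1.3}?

S_21(1.3) = 2·π^(21/2)·(1.3)^20 / Γ(21/2) ≈ 55.6717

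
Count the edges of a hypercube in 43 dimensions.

An n-cube has n·2^(n-1) edges. With n = 43: 43·4398046511104 = 189115999977472.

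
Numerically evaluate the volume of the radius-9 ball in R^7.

V = 25509168·π^3/35 ≈ 2.25984e+07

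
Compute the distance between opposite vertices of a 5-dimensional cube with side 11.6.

Diagonal = √5 · 11.6 ≈ 25.9384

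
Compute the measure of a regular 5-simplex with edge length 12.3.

Volume = 12.3^5 · √(6/2^5) / 5! ≈ 1015.89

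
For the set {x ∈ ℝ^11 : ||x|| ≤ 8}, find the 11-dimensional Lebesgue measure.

V_11(8) = π^(11/2) · (8)^11 / Γ(11/2 + 1) = 549755813888·π^5/10395 ≈ 1.61843e+10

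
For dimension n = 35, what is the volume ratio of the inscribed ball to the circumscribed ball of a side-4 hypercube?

V_in / V_out = (r_in/r_out)^35 = (1/√35)^35 = 35^(-35/2) ≈ 9.52378e-28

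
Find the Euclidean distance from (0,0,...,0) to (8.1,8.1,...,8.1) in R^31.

d = √(8.1² + 8.1² + ... + 8.1²) [31 terms] = √(31·8.1²) = 8.1√31 ≈ 45.0989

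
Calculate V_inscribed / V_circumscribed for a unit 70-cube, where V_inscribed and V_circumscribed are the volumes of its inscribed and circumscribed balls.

Volume scales as r^n, and r_in/r_out = 1/√70, giving (1/√70)^70 ≈ 2.63979e-65.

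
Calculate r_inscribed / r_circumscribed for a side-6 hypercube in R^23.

For an n-cube of any side s, the inradius is s/2 and the circumradius is s√n/2, so the ratio is 1/√23 ≈ 0.208514.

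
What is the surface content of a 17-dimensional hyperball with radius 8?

The surface area of an n-ball is 2π^(n/2) r^(n-1) / Γ(n/2). For n=17, r=8: 144115188075855872·π^8/2027025 ≈ 6.74605e+14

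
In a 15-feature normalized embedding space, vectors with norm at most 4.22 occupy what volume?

The n-ball volume is π^(n/2)·r^n/Γ(n/2+1). With n=15, r=4.22: V ≈ 9.14359e+08.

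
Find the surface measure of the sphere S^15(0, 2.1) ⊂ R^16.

|∂B_16(2.1)| ≈ 256500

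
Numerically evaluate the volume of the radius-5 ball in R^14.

V_14(5) = π^(14/2) · (5)^14 / Γ(14/2 + 1) = 1220703125·π^7/1008 ≈ 3.65762e+09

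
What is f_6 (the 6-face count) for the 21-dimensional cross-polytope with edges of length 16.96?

f_6(21-orthoplex) = 2^7 · (21 choose 7) = 14883840.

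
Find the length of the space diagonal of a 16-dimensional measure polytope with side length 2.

d = √(2² + 2² + ... + 2²) [16 terms] = √(16·2²) = 2√16 = 8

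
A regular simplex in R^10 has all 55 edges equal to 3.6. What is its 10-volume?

For a regular n-simplex with edge a, V = (a^n / n!)·√((n+1)/2^n). With a=3.6, n=10: V ≈ 0.0104426.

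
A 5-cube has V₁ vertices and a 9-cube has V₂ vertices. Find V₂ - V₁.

V₁ = 2^5 = 32. V₂ = 2^9 = 512. V₂ - V₁ = 480.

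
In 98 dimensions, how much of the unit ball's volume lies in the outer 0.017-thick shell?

V(inner)/V(outer) = ((1-0.017)/1)^98 ≈ 0.1863, so the shell fraction is 0.813686.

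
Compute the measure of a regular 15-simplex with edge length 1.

Volume = 1^15 · √(16/2^15) / 15! ≈ 1.6898e-14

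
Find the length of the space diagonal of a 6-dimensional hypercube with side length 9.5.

||(9.5,9.5,...,9.5)|| = √(6)·9.5 ≈ 23.2702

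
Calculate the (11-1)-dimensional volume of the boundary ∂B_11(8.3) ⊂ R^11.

|∂B_11(8.3)| ≈ 3.21572e+10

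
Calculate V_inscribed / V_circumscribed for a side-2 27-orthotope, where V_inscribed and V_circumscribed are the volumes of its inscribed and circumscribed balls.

The radii are 2/2 and 2√27/2, so the volume ratio is (1/√27)^27 = 27^{-27/2} ≈ 4.74886e-20.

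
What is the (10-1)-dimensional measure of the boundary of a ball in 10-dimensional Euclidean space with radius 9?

|∂B_10(9)| = 129140163·π^5/4 ≈ 9.87986e+09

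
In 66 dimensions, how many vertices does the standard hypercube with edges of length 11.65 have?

The 66-cube has 2^66 = 73786976294838206464 vertices.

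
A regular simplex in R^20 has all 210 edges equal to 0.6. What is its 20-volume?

For a regular n-simplex with edge a, V = (a^n / n!)·√((n+1)/2^n). With a=0.6, n=20: V ≈ 6.72528e-26.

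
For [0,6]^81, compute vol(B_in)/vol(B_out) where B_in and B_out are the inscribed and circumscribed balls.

V_in/V_out = n^(-n/2) = 81^(-81/2) ≈ 5.08577e-78.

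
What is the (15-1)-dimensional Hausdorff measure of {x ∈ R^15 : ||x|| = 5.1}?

|∂B_15(5.1)| ≈ 4.60791e+10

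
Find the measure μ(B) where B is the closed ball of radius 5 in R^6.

V_6(5) = π^(6/2) · (5)^6 / Γ(6/2 + 1) = 15625·π^3/6 ≈ 80745.5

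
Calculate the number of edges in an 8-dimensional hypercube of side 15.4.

An n-cube has n·2^(n-1) edges. With n = 8: 8·128 = 1024.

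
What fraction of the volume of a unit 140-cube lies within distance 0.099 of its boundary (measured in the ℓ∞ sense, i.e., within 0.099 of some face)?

1 - (1 - 2·0.099)^140 = 1 - 0.802^140 ≈ 1 - 3.841e-14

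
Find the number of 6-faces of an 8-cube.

f_6(8-cube) = (8 choose 6) · 2^2 = 112.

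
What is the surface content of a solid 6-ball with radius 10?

S = n·V_n(r)/r = 6·V_6(10)/10 (volume-to-surface relation), giving 100000·π^3 ≈ 3.10063e+06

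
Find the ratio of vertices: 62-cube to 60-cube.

The 62-cube has 2^62 = 4611686018427387904 vertices. The 60-cube has 2^60 = 1152921504606846976 vertices. Ratio: 4611686018427387904/1152921504606846976 = 4.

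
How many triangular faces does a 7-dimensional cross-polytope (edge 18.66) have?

Each 2-face is the convex hull of 3 vertices, one chosen as ±e_i from each of 3 distinct axes: 2^3·C(7,3) = 280.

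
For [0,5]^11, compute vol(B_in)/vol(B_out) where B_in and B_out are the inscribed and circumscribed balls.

Volume scales as r^n, and r_in/r_out = 1/√11, giving (1/√11)^11 ≈ 1.87215e-06.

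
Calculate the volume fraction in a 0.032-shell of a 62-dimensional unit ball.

1 - (1-0.032)^62 ≈ 0.866871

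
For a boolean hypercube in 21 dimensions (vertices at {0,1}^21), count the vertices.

The 21-cube has 2^21 = 2097152 vertices.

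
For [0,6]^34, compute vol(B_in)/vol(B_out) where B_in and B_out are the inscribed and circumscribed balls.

Volume scales as r^n, and r_in/r_out = 1/√34, giving (1/√34)^34 ≈ 9.22271e-27.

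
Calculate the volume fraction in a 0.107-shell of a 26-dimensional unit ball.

1 - (1-0.107)^26 ≈ 0.94726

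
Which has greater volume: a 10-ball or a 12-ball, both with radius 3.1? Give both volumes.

V_10(3.1) ≈ 209019. V_12(3.1) ≈ 1.05174e+06. The 12-ball is larger.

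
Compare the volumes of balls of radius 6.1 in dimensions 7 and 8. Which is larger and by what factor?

V_7(6.1) ≈ 1.48487e+06, V_8(6.1) ≈ 7.78085e+06. The 8-ball is larger by a factor of 5.24.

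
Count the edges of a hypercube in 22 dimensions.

The 22-cube has n·2^(n-1) = 22·2^21 = 22·2097152 = 46137344 edges.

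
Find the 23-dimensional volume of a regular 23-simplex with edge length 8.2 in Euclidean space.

V = (8.2^23 / 23!) · √((23+1) / 2^23) ≈ 6.8153e-05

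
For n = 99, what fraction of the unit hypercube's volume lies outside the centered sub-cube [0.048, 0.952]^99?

The inner cube has side 1-2·0.048 = 0.904 and volume (0.904)^99 ≈ 4.578e-05, so the shell holds 0.999954 of the volume.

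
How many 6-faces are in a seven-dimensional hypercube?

f_6(7-cube) = (7 choose 6) · 2^1 = 14.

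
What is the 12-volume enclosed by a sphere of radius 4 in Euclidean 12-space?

V = 1048576·π^6/45 ≈ 2.2402e+07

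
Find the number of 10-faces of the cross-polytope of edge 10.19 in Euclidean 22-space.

Each 10-face is the convex hull of 11 vertices, one chosen as ±e_i from each of 11 distinct axes: 2^11·C(22,11) = 1444724736.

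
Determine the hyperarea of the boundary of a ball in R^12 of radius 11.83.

S_12(11.83) = 2·π^(12/2)·(11.83)^11 / Γ(12/2) ≈ 1.01761e+13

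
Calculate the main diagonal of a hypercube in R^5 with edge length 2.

Diagonal = √5 · 2 ≈ 4.47214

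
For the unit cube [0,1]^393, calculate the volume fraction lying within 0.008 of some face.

The inner cube has side 1-2·0.008 = 0.984 and volume (0.984)^393 ≈ 0.001766, so the shell holds 0.998234 of the volume.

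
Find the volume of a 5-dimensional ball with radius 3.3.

V_5(3.3) = π^(5/2) · (3.3)^5 / Γ(5/2 + 1) ≈ 2060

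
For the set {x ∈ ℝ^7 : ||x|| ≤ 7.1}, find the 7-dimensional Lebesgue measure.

The n-ball volume is π^(n/2)·r^n/Γ(n/2+1). With n=7, r=7.1: V ≈ 4.29723e+06.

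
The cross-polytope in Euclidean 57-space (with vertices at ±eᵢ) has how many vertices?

Number of vertices = 2n = 114.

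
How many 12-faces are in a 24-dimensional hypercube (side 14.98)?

Number of 12-faces = C(24,12) · 2^(24-12) = 2704156 · 4096 = 11076222976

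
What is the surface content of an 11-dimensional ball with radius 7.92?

The surface area of an n-ball is 2π^(n/2) r^(n-1) / Γ(n/2). For n=11, r=7.92: 2.01256e+10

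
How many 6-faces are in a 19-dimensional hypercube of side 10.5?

Number of 6-faces = C(19,6) · 2^(19-6) = 27132 · 8192 = 222265344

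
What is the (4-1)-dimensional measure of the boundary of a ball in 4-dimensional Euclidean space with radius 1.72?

The surface area of an n-ball is 2π^(n/2) r^(n-1) / Γ(n/2). For n=4, r=1.72: 100.442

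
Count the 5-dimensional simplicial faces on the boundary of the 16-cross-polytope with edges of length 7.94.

Number of 5-faces = 2^(5+1) · C(16,5+1) = 64 · 8008 = 512512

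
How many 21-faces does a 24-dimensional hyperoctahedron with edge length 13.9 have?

Number of 21-faces = 2^(21+1) · C(24,21+1) = 4194304 · 276 = 1157627904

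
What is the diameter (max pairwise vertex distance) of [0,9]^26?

Diagonal = √26 · 9 ≈ 45.8912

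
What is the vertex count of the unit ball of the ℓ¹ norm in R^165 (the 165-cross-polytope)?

An n-cross-polytope has 2n vertices; here n = 165, giving 330.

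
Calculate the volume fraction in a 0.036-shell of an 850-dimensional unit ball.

Shell fraction = 1 - (1-0.036)^850 ≈ 1 - 2.921e-14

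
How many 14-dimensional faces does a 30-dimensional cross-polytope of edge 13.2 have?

Each 14-face is the convex hull of 15 vertices, one chosen as ±e_i from each of 15 distinct axes: 2^15·C(30,15) = 5082890895360.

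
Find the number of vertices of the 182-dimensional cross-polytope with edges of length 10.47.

The vertices are ±e_1, ..., ±e_182, so there are 2·182 = 364.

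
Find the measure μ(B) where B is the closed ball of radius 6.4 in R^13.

The n-ball volume is π^(n/2)·r^n/Γ(n/2+1). With n=13, r=6.4: V ≈ 2.75221e+10.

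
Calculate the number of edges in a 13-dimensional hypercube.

Each of the 2^13 = 8192 vertices has degree 13; total edges = 13·2^13/2 = 53248.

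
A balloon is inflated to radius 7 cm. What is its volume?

V = 1372·π/3 ≈ 1436.76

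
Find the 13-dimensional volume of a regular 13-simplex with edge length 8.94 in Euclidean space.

V_13 = √(14) · 8.94^13 / (13! · 2^(13/2)) ≈ 15.4695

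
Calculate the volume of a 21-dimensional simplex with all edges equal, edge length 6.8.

V = (6.8^21 / 21!) · √((21+1) / 2^21) ≈ 1.92637e-05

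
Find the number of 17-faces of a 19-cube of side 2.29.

An n-cube has C(n,k)·2^(n-k) k-faces. Here C(19,17)·2^2 = 171·4 = 684.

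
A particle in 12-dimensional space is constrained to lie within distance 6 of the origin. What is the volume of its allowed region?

V_12(6) = π^(12/2) · (6)^12 / Γ(12/2 + 1) = 15116544·π^6/5 ≈ 2.90658e+09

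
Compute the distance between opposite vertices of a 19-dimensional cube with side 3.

Diagonal = √19 · 3 ≈ 13.0767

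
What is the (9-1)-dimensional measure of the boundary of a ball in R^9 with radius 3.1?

The surface area of an n-ball is 2π^(n/2) r^(n-1) / Γ(n/2). For n=9, r=3.1: 253194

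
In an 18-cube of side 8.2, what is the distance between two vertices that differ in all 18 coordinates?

The space diagonal of an n-cube of side s is s√n. Here 8.2·√18 ≈ 34.7897.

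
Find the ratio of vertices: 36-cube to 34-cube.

The 36-cube has 2^36 = 68719476736 vertices. The 34-cube has 2^34 = 17179869184 vertices. Ratio: 68719476736/17179869184 = 4.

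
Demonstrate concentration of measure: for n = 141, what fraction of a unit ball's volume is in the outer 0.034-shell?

1 - (1-0.034)^141 ≈ 0.992383 ≈ 99.24%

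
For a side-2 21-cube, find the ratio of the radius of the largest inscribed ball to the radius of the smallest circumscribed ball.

For an n-cube of any side s, the inradius is s/2 and the circumradius is s√n/2, so the ratio is 1/√21 ≈ 0.218218.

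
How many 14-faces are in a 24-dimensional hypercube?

Number of 14-faces = C(24,14) · 2^(24-14) = 1961256 · 1024 = 2008326144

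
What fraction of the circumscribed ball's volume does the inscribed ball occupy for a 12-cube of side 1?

Volume scales as r^n, and r_in/r_out = 1/√12, giving (1/√12)^12 ≈ 3.34898e-07.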